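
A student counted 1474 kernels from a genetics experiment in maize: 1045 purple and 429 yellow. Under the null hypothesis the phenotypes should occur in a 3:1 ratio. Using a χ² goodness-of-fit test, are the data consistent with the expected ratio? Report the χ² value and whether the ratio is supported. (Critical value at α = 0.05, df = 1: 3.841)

Under the 3:1 hypothesis (Σ ratio = 4, N = 1474):
  purple: 1474 × 3/4 = 1105.5
  yellow: 1474 × 1/4 = 368.5
χ² = Σ (O − E)² / E
  purple: (1045 − 1105.5)² / 1105.5 = 3.3109
  yellow: (429 − 368.5)² / 368.5 = 9.9328
χ² = 3.3109 + 9.9328 = 13.2437 ≈ 13.244
Degrees of freedom = 2 − 1 = 1; critical value at α = 0.05 is 3.841.
Since 13.244 > 3.841, we reject the null hypothesis — the data do not fit the 3:1 ratio.

13.244; not consistent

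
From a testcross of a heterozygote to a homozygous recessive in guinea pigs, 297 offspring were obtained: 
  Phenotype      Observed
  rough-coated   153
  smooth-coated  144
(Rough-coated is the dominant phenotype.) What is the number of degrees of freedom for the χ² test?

1

A testcross of a heterozygote (Aa × aa) gives a 1:1 phenotypic ratio.
A goodness-of-fit test with 2 phenotype classes has df = 2 − 1 = 1.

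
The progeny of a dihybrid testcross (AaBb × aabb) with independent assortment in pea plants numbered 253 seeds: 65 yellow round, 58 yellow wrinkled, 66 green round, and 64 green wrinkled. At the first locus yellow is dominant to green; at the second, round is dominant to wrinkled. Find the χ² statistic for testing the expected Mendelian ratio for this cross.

0.613

A dihybrid testcross with independent assortment gives a 1:1:1:1 ratio.
The 1:1:1:1 ratio has 4 parts, so with N = 253 the expected counts are:
  yellow round: 253 × 1/4 = 63.25
  yellow wrinkled: 253 × 1/4 = 63.25
  green round: 253 × 1/4 = 63.25
  green wrinkled: 253 × 1/4 = 63.25
χ² = Σ (O − E)² / E
  yellow round: (65 − 63.25)² / 63.25 = 0.0484
  yellow wrinkled: (58 − 63.25)² / 63.25 = 0.4358
  green round: (66 − 63.25)² / 63.25 = 0.1196
  green wrinkled: (64 − 63.25)² / 63.25 = 0.0089
χ² = 0.0484 + 0.4358 + 0.1196 + 0.0089 = 0.6127 ≈ 0.613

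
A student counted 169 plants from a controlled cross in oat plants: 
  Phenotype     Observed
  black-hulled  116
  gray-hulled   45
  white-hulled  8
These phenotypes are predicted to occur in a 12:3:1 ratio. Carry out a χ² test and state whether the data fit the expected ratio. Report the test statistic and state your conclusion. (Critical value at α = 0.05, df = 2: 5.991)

7.126; not consistent

Under the 12:3:1 hypothesis (Σ ratio = 16, N = 169):
  black-hulled: 169 × 12/16 = 126.75
  gray-hulled: 169 × 3/16 = 31.6875
  white-hulled: 169 × 1/16 = 10.5625
χ² = Σ (O − E)² / E
  black-hulled: (116 − 126.75)² / 126.75 = 0.9117
  gray-hulled: (45 − 31.6875)² / 31.6875 = 5.5928
  white-hulled: (8 − 10.5625)² / 10.5625 = 0.6217
χ² = 0.9117 + 5.5928 + 0.6217 = 7.1262 ≈ 7.126
Degrees of freedom = 3 − 1 = 2; critical value at α = 0.05 is 5.991.
Since 7.126 > 5.991, we reject the null hypothesis — the data do not fit the 12:3:1 ratio.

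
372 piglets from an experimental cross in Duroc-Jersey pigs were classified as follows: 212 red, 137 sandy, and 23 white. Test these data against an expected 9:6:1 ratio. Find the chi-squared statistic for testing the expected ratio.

The 9:6:1 ratio has 16 parts, so with N = 372 the expected counts are:
  red: 372 × 9/16 = 209.25
  sandy: 372 × 6/16 = 139.5
  white: 372 × 1/16 = 23.25
χ² = Σ (O − E)² / E
  red: (212 − 209.25)² / 209.25 = 0.0361
  sandy: (137 − 139.5)² / 139.5 = 0.0448
  white: (23 − 23.25)² / 23.25 = 0.0027
χ² = 0.0361 + 0.0448 + 0.0027 = 0.0836 ≈ 0.084

0.084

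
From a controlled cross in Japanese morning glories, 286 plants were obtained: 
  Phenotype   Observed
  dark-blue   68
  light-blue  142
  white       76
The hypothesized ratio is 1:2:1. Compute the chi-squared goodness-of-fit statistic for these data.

0.462

The 1:2:1 ratio has 4 parts, so with N = 286 the expected counts are:
  dark-blue: 286 × 1/4 = 71.5
  light-blue: 286 × 2/4 = 143
  white: 286 × 1/4 = 71.5
χ² = Σ (O − E)² / E
  dark-blue: (68 − 71.5)² / 71.5 = 0.1713
  light-blue: (142 − 143)² / 143 = 0.0070
  white: (76 − 71.5)² / 71.5 = 0.2832
χ² = 0.1713 + 0.0070 + 0.2832 = 0.4615 ≈ 0.462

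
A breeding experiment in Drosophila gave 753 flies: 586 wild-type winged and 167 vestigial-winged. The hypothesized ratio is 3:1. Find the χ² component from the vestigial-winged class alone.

2.399

Expected counts for N = 753 under a 3:1 ratio (total parts = 4):
  wild-type winged: 753 × 3/4 = 564.75
  vestigial-winged: 753 × 1/4 = 188.25
Contribution of vestigial-winged: (167 − 188.25)² / 188.25 = 2.3987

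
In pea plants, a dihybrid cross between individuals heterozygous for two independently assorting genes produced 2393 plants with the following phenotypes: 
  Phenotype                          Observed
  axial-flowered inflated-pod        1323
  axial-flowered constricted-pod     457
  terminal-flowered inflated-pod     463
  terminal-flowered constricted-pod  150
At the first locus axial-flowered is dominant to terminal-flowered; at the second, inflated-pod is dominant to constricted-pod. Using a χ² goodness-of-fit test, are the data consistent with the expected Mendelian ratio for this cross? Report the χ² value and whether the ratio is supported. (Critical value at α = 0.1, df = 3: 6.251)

A dihybrid F₂ with independent assortment and complete dominance at both loci gives a 9:3:3:1 phenotypic ratio.
The 9:3:3:1 ratio has 16 parts, so with N = 2393 the expected counts are:
  axial-flowered inflated-pod: 2393 × 9/16 = 1346.0625
  axial-flowered constricted-pod: 2393 × 3/16 = 448.6875
  terminal-flowered inflated-pod: 2393 × 3/16 = 448.6875
  terminal-flowered constricted-pod: 2393 × 1/16 = 149.5625
χ² = Σ (O − E)² / E
  axial-flowered inflated-pod: (1323 − 1346.0625)² / 1346.0625 = 0.3951
  axial-flowered constricted-pod: (457 − 448.6875)² / 448.6875 = 0.1540
  terminal-flowered inflated-pod: (463 − 448.6875)² / 448.6875 = 0.4565
  terminal-flowered constricted-pod: (150 − 149.5625)² / 149.5625 = 0.0013
χ² = 0.3951 + 0.1540 + 0.4565 + 0.0013 = 1.0069 ≈ 1.007
Degrees of freedom = 4 − 1 = 3; critical value at α = 0.1 is 6.251.
Since 1.007 < 6.251, we fail to reject the null hypothesis — the data are consistent with the 9:3:3:1 ratio.

1.007; consistent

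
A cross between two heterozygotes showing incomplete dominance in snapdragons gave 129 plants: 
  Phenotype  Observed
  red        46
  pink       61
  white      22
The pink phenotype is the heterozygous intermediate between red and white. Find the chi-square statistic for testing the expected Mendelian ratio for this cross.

9.310

With incomplete dominance, a heterozygote × heterozygote cross gives a 1:2:1 phenotypic ratio.
Total ratio parts = 4. Expected numbers out of 129:
  red: 129 × 1/4 = 32.25
  pink: 129 × 2/4 = 64.5
  white: 129 × 1/4 = 32.25
χ² = Σ (O − E)² / E
  red: (46 − 32.25)² / 32.25 = 5.8624
  pink: (61 − 64.5)² / 64.5 = 0.1899
  white: (22 − 32.25)² / 32.25 = 3.2578
χ² = 5.8624 + 0.1899 + 3.2578 = 9.3101 ≈ 9.310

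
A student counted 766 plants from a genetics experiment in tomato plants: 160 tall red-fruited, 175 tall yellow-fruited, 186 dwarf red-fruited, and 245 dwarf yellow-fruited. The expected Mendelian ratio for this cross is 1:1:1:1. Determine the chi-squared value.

Expected counts for N = 766 under a 1:1:1:1 ratio (total parts = 4):
  tall red-fruited: 766 × 1/4 = 191.5
  tall yellow-fruited: 766 × 1/4 = 191.5
  dwarf red-fruited: 766 × 1/4 = 191.5
  dwarf yellow-fruited: 766 × 1/4 = 191.5
χ² = Σ (O − E)² / E
  tall red-fruited: (160 − 191.5)² / 191.5 = 5.1815
  tall yellow-fruited: (175 − 191.5)² / 191.5 = 1.4217
  dwarf red-fruited: (186 − 191.5)² / 191.5 = 0.1580
  dwarf yellow-fruited: (245 − 191.5)² / 191.5 = 14.9465
χ² = 5.1815 + 1.4217 + 0.1580 + 14.9465 = 21.7077 ≈ 21.708

21.708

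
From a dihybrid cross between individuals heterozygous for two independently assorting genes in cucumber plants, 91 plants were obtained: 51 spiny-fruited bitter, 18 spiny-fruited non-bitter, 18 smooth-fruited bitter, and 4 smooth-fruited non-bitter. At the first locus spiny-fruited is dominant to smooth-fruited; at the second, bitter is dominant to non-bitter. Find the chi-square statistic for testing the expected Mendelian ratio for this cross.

0.604

A dihybrid F₂ with independent assortment and complete dominance at both loci gives a 9:3:3:1 phenotypic ratio.
Under the 9:3:3:1 hypothesis (Σ ratio = 16, N = 91):
  spiny-fruited bitter: 91 × 9/16 = 51.1875
  spiny-fruited non-bitter: 91 × 3/16 = 17.0625
  smooth-fruited bitter: 91 × 3/16 = 17.0625
  smooth-fruited non-bitter: 91 × 1/16 = 5.6875
χ² = Σ (O − E)² / E
  spiny-fruited bitter: (51 − 51.1875)² / 51.1875 = 0.0007
  spiny-fruited non-bitter: (18 − 17.0625)² / 17.0625 = 0.0515
  smooth-fruited bitter: (18 − 17.0625)² / 17.0625 = 0.0515
  smooth-fruited non-bitter: (4 − 5.6875)² / 5.6875 = 0.5007
χ² = 0.0007 + 0.0515 + 0.0515 + 0.5007 = 0.6044 ≈ 0.604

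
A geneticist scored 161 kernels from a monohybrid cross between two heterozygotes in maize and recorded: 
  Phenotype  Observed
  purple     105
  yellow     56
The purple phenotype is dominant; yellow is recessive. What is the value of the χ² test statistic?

8.217

For a monohybrid cross between heterozygotes with complete dominance, the expected phenotypic ratio is 3:1.
Under the 3:1 hypothesis (Σ ratio = 4, N = 161):
  purple: 161 × 3/4 = 120.75
  yellow: 161 × 1/4 = 40.25
χ² = Σ (O − E)² / E
  purple: (105 − 120.75)² / 120.75 = 2.0543
  yellow: (56 − 40.25)² / 40.25 = 6.1630
χ² = 2.0543 + 6.1630 = 8.2173 ≈ 8.217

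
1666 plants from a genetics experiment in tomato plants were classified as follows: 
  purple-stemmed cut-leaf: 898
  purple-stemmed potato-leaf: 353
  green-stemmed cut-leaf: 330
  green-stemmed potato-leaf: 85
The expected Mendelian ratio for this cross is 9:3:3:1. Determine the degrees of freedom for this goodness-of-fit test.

A goodness-of-fit test with 4 phenotype classes has df = 4 − 1 = 3.

3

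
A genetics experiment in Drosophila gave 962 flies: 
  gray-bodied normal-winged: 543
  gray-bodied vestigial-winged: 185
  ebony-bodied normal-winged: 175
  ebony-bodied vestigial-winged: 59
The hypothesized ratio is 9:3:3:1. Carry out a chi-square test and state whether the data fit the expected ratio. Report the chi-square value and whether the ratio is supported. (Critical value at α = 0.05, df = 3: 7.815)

Total ratio parts = 16. Expected numbers out of 962:
  gray-bodied normal-winged: 962 × 9/16 = 541.125
  gray-bodied vestigial-winged: 962 × 3/16 = 180.375
  ebony-bodied normal-winged: 962 × 3/16 = 180.375
  ebony-bodied vestigial-winged: 962 × 1/16 = 60.125
χ² = Σ (O − E)² / E
  gray-bodied normal-winged: (543 − 541.125)² / 541.125 = 0.0065
  gray-bodied vestigial-winged: (185 − 180.375)² / 180.375 = 0.1186
  ebony-bodied normal-winged: (175 − 180.375)² / 180.375 = 0.1602
  ebony-bodied vestigial-winged: (59 − 60.125)² / 60.125 = 0.0210
χ² = 0.0065 + 0.1186 + 0.1602 + 0.0210 = 0.3063 ≈ 0.306
Degrees of freedom = 4 − 1 = 3; critical value at α = 0.05 is 7.815.
Since 0.306 < 7.815, we fail to reject the null hypothesis — the data are consistent with the 9:3:3:1 ratio.

0.306; consistent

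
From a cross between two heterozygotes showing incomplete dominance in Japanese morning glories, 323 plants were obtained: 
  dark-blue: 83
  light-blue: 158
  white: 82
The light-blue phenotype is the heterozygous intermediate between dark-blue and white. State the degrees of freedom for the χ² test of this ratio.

With incomplete dominance, a heterozygote × heterozygote cross gives a 1:2:1 phenotypic ratio.
A goodness-of-fit test with 3 phenotype classes has df = 3 − 1 = 2.

2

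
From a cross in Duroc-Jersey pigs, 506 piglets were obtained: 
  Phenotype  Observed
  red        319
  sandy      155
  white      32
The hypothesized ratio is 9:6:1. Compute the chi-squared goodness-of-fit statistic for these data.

Total ratio parts = 16. Expected numbers out of 506:
  red: 506 × 9/16 = 284.625
  sandy: 506 × 6/16 = 189.75
  white: 506 × 1/16 = 31.625
χ² = Σ (O − E)² / E
  red: (319 − 284.625)² / 284.625 = 4.1516
  sandy: (155 − 189.75)² / 189.75 = 6.3640
  white: (32 − 31.625)² / 31.625 = 0.0044
χ² = 4.1516 + 6.3640 + 0.0044 = 10.520

10.520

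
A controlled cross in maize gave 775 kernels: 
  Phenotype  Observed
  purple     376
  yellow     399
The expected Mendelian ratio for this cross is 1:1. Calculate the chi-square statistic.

The 1:1 ratio has 2 parts, so with N = 775 the expected counts are:
  purple: 775 × 1/2 = 387.5
  yellow: 775 × 1/2 = 387.5
χ² = Σ (O − E)² / E
  purple: (376 − 387.5)² / 387.5 = 0.3413
  yellow: (399 − 387.5)² / 387.5 = 0.3413
χ² = 0.3413 + 0.3413 = 0.6826 ≈ 0.683

0.683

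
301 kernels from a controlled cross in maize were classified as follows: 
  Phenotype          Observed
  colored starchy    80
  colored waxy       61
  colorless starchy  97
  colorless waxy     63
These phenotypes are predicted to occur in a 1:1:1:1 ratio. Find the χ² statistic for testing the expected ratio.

11.279

The 1:1:1:1 ratio has 4 parts, so with N = 301 the expected counts are:
  colored starchy: 301 × 1/4 = 75.25
  colored waxy: 301 × 1/4 = 75.25
  colorless starchy: 301 × 1/4 = 75.25
  colorless waxy: 301 × 1/4 = 75.25
χ² = Σ (O − E)² / E
  colored starchy: (80 − 75.25)² / 75.25 = 0.2998
  colored waxy: (61 − 75.25)² / 75.25 = 2.6985
  colorless starchy: (97 − 75.25)² / 75.25 = 6.2865
  colorless waxy: (63 − 75.25)² / 75.25 = 1.9942
χ² = 0.2998 + 2.6985 + 6.2865 + 1.9942 = 11.279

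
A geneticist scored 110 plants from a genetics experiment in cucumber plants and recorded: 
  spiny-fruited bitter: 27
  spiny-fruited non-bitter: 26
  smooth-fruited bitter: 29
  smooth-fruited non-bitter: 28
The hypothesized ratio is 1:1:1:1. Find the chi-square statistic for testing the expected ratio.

The 1:1:1:1 ratio has 4 parts, so with N = 110 the expected counts are:
  spiny-fruited bitter: 110 × 1/4 = 27.5
  spiny-fruited non-bitter: 110 × 1/4 = 27.5
  smooth-fruited bitter: 110 × 1/4 = 27.5
  smooth-fruited non-bitter: 110 × 1/4 = 27.5
χ² = Σ (O − E)² / E
  spiny-fruited bitter: (27 − 27.5)² / 27.5 = 0.0091
  spiny-fruited non-bitter: (26 − 27.5)² / 27.5 = 0.0818
  smooth-fruited bitter: (29 − 27.5)² / 27.5 = 0.0818
  smooth-fruited non-bitter: (28 − 27.5)² / 27.5 = 0.0091
χ² = 0.0091 + 0.0818 + 0.0818 + 0.0091 = 0.1818 ≈ 0.182

0.182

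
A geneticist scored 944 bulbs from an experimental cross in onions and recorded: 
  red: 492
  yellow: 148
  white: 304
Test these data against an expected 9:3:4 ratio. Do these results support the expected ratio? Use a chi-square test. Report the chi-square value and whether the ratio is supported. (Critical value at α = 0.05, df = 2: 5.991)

27.209; not consistent

Under the 9:3:4 hypothesis (Σ ratio = 16, N = 944):
  red: 944 × 9/16 = 531
  yellow: 944 × 3/16 = 177
  white: 944 × 4/16 = 236
χ² = Σ (O − E)² / E
  red: (492 − 531)² / 531 = 2.8644
  yellow: (148 − 177)² / 177 = 4.7514
  white: (304 − 236)² / 236 = 19.5932
χ² = 2.8644 + 4.7514 + 19.5932 = 27.209
Degrees of freedom = 3 − 1 = 2; critical value at α = 0.05 is 5.991.
Since 27.209 > 5.991, we reject the null hypothesis — the data do not fit the 9:3:4 ratio.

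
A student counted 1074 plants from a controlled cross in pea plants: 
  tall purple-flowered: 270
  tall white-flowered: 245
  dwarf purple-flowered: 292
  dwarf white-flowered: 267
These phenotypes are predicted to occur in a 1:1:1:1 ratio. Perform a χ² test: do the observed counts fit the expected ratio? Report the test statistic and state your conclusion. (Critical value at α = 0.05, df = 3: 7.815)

4.130; consistent

Under the 1:1:1:1 hypothesis (Σ ratio = 4, N = 1074):
  tall purple-flowered: 1074 × 1/4 = 268.5
  tall white-flowered: 1074 × 1/4 = 268.5
  dwarf purple-flowered: 1074 × 1/4 = 268.5
  dwarf white-flowered: 1074 × 1/4 = 268.5
χ² = Σ (O − E)² / E
  tall purple-flowered: (270 − 268.5)² / 268.5 = 0.0084
  tall white-flowered: (245 − 268.5)² / 268.5 = 2.0568
  dwarf purple-flowered: (292 − 268.5)² / 268.5 = 2.0568
  dwarf white-flowered: (267 − 268.5)² / 268.5 = 0.0084
χ² = 0.0084 + 2.0568 + 2.0568 + 0.0084 = 4.1304 ≈ 4.130
Degrees of freedom = 4 − 1 = 3; critical value at α = 0.05 is 7.815.
Since 4.130 < 7.815, we fail to reject the null hypothesis — the data are consistent with the 1:1:1:1 ratio.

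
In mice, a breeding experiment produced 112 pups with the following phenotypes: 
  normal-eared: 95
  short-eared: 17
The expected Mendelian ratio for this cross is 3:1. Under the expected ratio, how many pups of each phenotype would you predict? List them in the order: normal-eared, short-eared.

84, 28

Total ratio parts = 4. Expected numbers out of 112:
  normal-eared: 112 × 3/4 = 84
  short-eared: 112 × 1/4 = 28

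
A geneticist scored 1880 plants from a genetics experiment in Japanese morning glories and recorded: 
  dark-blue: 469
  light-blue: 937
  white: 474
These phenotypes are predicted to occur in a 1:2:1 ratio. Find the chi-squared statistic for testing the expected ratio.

0.046

Total ratio parts = 4. Expected numbers out of 1880:
  dark-blue: 1880 × 1/4 = 470
  light-blue: 1880 × 2/4 = 940
  white: 1880 × 1/4 = 470
χ² = Σ (O − E)² / E
  dark-blue: (469 − 470)² / 470 = 0.0021
  light-blue: (937 − 940)² / 940 = 0.0096
  white: (474 − 470)² / 470 = 0.0340
χ² = 0.0021 + 0.0096 + 0.0340 = 0.0457 ≈ 0.046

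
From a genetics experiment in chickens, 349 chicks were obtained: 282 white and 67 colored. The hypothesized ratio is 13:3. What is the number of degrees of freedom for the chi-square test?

1

A goodness-of-fit test with 2 phenotype classes has df = 2 − 1 = 1.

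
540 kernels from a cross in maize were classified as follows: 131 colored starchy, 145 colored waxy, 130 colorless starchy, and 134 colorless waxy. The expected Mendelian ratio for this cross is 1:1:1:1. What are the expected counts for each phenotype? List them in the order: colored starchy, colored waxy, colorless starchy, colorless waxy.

135, 135, 135, 135

The 1:1:1:1 ratio has 4 parts, so with N = 540 the expected counts are:
  colored starchy: 540 × 1/4 = 135
  colored waxy: 540 × 1/4 = 135
  colorless starchy: 540 × 1/4 = 135
  colorless waxy: 540 × 1/4 = 135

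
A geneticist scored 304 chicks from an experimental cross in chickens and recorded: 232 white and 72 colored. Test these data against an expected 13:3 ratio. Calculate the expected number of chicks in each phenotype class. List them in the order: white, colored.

Under the 13:3 hypothesis (Σ ratio = 16, N = 304):
  white: 304 × 13/16 = 247
  colored: 304 × 3/16 = 57

247, 57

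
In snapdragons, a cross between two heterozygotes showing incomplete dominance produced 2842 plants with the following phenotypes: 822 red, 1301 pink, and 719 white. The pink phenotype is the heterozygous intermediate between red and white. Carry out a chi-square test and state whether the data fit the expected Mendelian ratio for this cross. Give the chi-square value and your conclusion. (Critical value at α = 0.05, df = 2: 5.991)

27.733; not consistent

With incomplete dominance, a heterozygote × heterozygote cross gives a 1:2:1 phenotypic ratio.
Expected counts for N = 2842 under a 1:2:1 ratio (total parts = 4):
  red: 2842 × 1/4 = 710.5
  pink: 2842 × 2/4 = 1421
  white: 2842 × 1/4 = 710.5
χ² = Σ (O − E)² / E
  red: (822 − 710.5)² / 710.5 = 17.4979
  pink: (1301 − 1421)² / 1421 = 10.1337
  white: (719 − 710.5)² / 710.5 = 0.1017
χ² = 17.4979 + 10.1337 + 0.1017 = 27.7333 ≈ 27.733
Degrees of freedom = 3 − 1 = 2; critical value at α = 0.05 is 5.991.
Since 27.733 > 5.991, we reject the null hypothesis — the data do not fit the 1:2:1 ratio.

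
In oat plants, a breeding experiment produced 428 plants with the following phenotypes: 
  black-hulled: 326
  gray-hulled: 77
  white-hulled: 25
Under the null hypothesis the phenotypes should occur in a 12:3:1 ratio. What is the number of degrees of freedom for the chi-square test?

2

A goodness-of-fit test with 3 phenotype classes has df = 3 − 1 = 2.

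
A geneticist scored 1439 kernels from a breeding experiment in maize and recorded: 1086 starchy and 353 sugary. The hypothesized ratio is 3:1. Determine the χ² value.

0.169

Total ratio parts = 4. Expected numbers out of 1439:
  starchy: 1439 × 3/4 = 1079.25
  sugary: 1439 × 1/4 = 359.75
χ² = Σ (O − E)² / E
  starchy: (1086 − 1079.25)² / 1079.25 = 0.0422
  sugary: (353 − 359.75)² / 359.75 = 0.1267
χ² = 0.0422 + 0.1267 = 0.1689 ≈ 0.169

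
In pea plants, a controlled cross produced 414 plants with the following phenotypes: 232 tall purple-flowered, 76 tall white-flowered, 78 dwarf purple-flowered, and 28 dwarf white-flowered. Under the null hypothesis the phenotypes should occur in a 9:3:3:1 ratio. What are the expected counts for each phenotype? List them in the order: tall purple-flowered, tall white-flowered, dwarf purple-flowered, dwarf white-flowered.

Expected counts for N = 414 under a 9:3:3:1 ratio (total parts = 16):
  tall purple-flowered: 414 × 9/16 = 232.875
  tall white-flowered: 414 × 3/16 = 77.625
  dwarf purple-flowered: 414 × 3/16 = 77.625
  dwarf white-flowered: 414 × 1/16 = 25.875

232.875, 77.625, 77.625, 25.875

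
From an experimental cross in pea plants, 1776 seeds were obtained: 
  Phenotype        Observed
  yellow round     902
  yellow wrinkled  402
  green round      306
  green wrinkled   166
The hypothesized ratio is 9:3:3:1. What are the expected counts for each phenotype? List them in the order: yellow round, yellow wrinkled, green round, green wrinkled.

999, 333, 333, 111

Total ratio parts = 16. Expected numbers out of 1776:
  yellow round: 1776 × 9/16 = 999
  yellow wrinkled: 1776 × 3/16 = 333
  green round: 1776 × 3/16 = 333
  green wrinkled: 1776 × 1/16 = 111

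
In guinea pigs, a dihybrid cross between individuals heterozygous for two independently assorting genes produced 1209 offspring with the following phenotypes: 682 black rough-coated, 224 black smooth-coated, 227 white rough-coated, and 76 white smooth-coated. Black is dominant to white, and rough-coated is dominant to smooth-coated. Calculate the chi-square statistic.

A dihybrid F₂ with independent assortment and complete dominance at both loci gives a 9:3:3:1 phenotypic ratio.
The 9:3:3:1 ratio has 16 parts, so with N = 1209 the expected counts are:
  black rough-coated: 1209 × 9/16 = 680.0625
  black smooth-coated: 1209 × 3/16 = 226.6875
  white rough-coated: 1209 × 3/16 = 226.6875
  white smooth-coated: 1209 × 1/16 = 75.5625
χ² = Σ (O − E)² / E
  black rough-coated: (682 − 680.0625)² / 680.0625 = 0.0055
  black smooth-coated: (224 − 226.6875)² / 226.6875 = 0.0319
  white rough-coated: (227 − 226.6875)² / 226.6875 = 0.0004
  white smooth-coated: (76 − 75.5625)² / 75.5625 = 0.0025
χ² = 0.0055 + 0.0319 + 0.0004 + 0.0025 = 0.0403 ≈ 0.040

0.040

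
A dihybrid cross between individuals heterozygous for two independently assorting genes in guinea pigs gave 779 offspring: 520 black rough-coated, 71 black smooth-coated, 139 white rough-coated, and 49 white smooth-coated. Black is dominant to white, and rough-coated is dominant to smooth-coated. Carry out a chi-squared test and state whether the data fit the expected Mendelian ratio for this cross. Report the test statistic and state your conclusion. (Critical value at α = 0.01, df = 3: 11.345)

A dihybrid F₂ with independent assortment and complete dominance at both loci gives a 9:3:3:1 phenotypic ratio.
The 9:3:3:1 ratio has 16 parts, so with N = 779 the expected counts are:
  black rough-coated: 779 × 9/16 = 438.1875
  black smooth-coated: 779 × 3/16 = 146.0625
  white rough-coated: 779 × 3/16 = 146.0625
  white smooth-coated: 779 × 1/16 = 48.6875
χ² = Σ (O − E)² / E
  black rough-coated: (520 − 438.1875)² / 438.1875 = 15.2749
  black smooth-coated: (71 − 146.0625)² / 146.0625 = 38.5751
  white rough-coated: (139 − 146.0625)² / 146.0625 = 0.3415
  white smooth-coated: (49 − 48.6875)² / 48.6875 = 0.0020
χ² = 15.2749 + 38.5751 + 0.3415 + 0.0020 = 54.1935 ≈ 54.194
Degrees of freedom = 4 − 1 = 3; critical value at α = 0.01 is 11.345.
Since 54.194 > 11.345, we reject the null hypothesis — the data do not fit the 9:3:3:1 ratio.

54.194; not consistent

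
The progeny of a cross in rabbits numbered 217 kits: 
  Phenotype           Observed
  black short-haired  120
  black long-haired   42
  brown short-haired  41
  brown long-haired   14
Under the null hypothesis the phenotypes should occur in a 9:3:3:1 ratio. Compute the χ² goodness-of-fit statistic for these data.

Total ratio parts = 16. Expected numbers out of 217:
  black short-haired: 217 × 9/16 = 122.0625
  black long-haired: 217 × 3/16 = 40.6875
  brown short-haired: 217 × 3/16 = 40.6875
  brown long-haired: 217 × 1/16 = 13.5625
χ² = Σ (O − E)² / E
  black short-haired: (120 − 122.0625)² / 122.0625 = 0.0349
  black long-haired: (42 − 40.6875)² / 40.6875 = 0.0423
  brown short-haired: (41 − 40.6875)² / 40.6875 = 0.0024
  brown long-haired: (14 − 13.5625)² / 13.5625 = 0.0141
χ² = 0.0349 + 0.0423 + 0.0024 + 0.0141 = 0.0937 ≈ 0.094

0.094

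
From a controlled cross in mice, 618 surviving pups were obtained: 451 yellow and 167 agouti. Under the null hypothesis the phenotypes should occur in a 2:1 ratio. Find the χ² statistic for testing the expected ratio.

Under the 2:1 hypothesis (Σ ratio = 3, N = 618):
  yellow: 618 × 2/3 = 412
  agouti: 618 × 1/3 = 206
χ² = Σ (O − E)² / E
  yellow: (451 − 412)² / 412 = 3.6917
  agouti: (167 − 206)² / 206 = 7.3835
χ² = 3.6917 + 7.3835 = 11.0752 ≈ 11.075

11.075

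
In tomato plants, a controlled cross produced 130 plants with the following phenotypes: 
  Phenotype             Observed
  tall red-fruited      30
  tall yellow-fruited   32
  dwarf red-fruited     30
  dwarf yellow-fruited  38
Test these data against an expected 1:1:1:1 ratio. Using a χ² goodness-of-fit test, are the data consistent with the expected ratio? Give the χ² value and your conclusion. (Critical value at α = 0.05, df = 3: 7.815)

The 1:1:1:1 ratio has 4 parts, so with N = 130 the expected counts are:
  tall red-fruited: 130 × 1/4 = 32.5
  tall yellow-fruited: 130 × 1/4 = 32.5
  dwarf red-fruited: 130 × 1/4 = 32.5
  dwarf yellow-fruited: 130 × 1/4 = 32.5
χ² = Σ (O − E)² / E
  tall red-fruited: (30 − 32.5)² / 32.5 = 0.1923
  tall yellow-fruited: (32 − 32.5)² / 32.5 = 0.0077
  dwarf red-fruited: (30 − 32.5)² / 32.5 = 0.1923
  dwarf yellow-fruited: (38 − 32.5)² / 32.5 = 0.9308
χ² = 0.1923 + 0.0077 + 0.1923 + 0.9308 = 1.3231 ≈ 1.323
Degrees of freedom = 4 − 1 = 3; critical value at α = 0.05 is 7.815.
Since 1.323 < 7.815, we fail to reject the null hypothesis — the data are consistent with the 1:1:1:1 ratio.

1.323; consistent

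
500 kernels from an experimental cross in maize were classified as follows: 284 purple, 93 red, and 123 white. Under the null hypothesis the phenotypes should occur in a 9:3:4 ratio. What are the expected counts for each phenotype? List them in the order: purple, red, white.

The 9:3:4 ratio has 16 parts, so with N = 500 the expected counts are:
  purple: 500 × 9/16 = 281.25
  red: 500 × 3/16 = 93.75
  white: 500 × 4/16 = 125

281.25, 93.75, 125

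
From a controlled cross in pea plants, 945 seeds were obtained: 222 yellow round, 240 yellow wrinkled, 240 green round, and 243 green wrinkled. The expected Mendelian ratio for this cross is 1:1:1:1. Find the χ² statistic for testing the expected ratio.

The 1:1:1:1 ratio has 4 parts, so with N = 945 the expected counts are:
  yellow round: 945 × 1/4 = 236.25
  yellow wrinkled: 945 × 1/4 = 236.25
  green round: 945 × 1/4 = 236.25
  green wrinkled: 945 × 1/4 = 236.25
χ² = Σ (O − E)² / E
  yellow round: (222 − 236.25)² / 236.25 = 0.8595
  yellow wrinkled: (240 − 236.25)² / 236.25 = 0.0595
  green round: (240 − 236.25)² / 236.25 = 0.0595
  green wrinkled: (243 − 236.25)² / 236.25 = 0.1929
χ² = 0.8595 + 0.0595 + 0.0595 + 0.1929 = 1.1714 ≈ 1.171

1.171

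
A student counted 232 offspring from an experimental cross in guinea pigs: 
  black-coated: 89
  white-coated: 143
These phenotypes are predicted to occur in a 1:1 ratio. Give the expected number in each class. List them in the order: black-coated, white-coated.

Total ratio parts = 2. Expected numbers out of 232:
  black-coated: 232 × 1/2 = 116
  white-coated: 232 × 1/2 = 116

116, 116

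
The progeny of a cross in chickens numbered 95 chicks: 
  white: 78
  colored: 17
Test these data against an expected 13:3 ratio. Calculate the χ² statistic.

0.046

The 13:3 ratio has 16 parts, so with N = 95 the expected counts are:
  white: 95 × 13/16 = 77.1875
  colored: 95 × 3/16 = 17.8125
χ² = Σ (O − E)² / E
  white: (78 − 77.1875)² / 77.1875 = 0.0086
  colored: (17 − 17.8125)² / 17.8125 = 0.0371
χ² = 0.0086 + 0.0371 = 0.0457 ≈ 0.046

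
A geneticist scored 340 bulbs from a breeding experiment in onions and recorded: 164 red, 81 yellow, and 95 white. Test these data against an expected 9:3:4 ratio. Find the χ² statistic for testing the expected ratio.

Expected counts for N = 340 under a 9:3:4 ratio (total parts = 16):
  red: 340 × 9/16 = 191.25
  yellow: 340 × 3/16 = 63.75
  white: 340 × 4/16 = 85
χ² = Σ (O − E)² / E
  red: (164 − 191.25)² / 191.25 = 3.8827
  yellow: (81 − 63.75)² / 63.75 = 4.6676
  white: (95 − 85)² / 85 = 1.1765
χ² = 3.8827 + 4.6676 + 1.1765 = 9.7268 ≈ 9.727

9.727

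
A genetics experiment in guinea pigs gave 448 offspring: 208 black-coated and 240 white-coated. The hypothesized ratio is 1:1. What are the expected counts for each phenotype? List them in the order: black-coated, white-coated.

224, 224

The 1:1 ratio has 2 parts, so with N = 448 the expected counts are:
  black-coated: 448 × 1/2 = 224
  white-coated: 448 × 1/2 = 224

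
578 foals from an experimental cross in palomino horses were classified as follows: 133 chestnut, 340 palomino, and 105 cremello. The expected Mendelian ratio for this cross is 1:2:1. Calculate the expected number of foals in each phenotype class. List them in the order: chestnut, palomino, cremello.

144.5, 289, 144.5

Under the 1:2:1 hypothesis (Σ ratio = 4, N = 578):
  chestnut: 578 × 1/4 = 144.5
  palomino: 578 × 2/4 = 289
  cremello: 578 × 1/4 = 144.5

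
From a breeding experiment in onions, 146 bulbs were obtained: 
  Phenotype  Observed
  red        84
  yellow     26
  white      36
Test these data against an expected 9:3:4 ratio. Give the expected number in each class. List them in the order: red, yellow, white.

The 9:3:4 ratio has 16 parts, so with N = 146 the expected counts are:
  red: 146 × 9/16 = 82.125
  yellow: 146 × 3/16 = 27.375
  white: 146 × 4/16 = 36.5

82.125, 27.375, 36.5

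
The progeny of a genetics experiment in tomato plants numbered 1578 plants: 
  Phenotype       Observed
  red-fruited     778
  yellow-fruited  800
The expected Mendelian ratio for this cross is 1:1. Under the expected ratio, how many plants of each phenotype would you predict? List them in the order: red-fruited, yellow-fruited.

Under the 1:1 hypothesis (Σ ratio = 2, N = 1578):
  red-fruited: 1578 × 1/2 = 789
  yellow-fruited: 1578 × 1/2 = 789

789, 789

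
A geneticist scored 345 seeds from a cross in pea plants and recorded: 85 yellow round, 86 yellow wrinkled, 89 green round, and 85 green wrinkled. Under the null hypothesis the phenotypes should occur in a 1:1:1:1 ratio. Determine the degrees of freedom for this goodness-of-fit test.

A goodness-of-fit test with 4 phenotype classes has df = 4 − 1 = 3.

3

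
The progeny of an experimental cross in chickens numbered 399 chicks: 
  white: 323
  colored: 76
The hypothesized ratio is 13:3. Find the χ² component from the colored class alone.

0.019

Expected counts for N = 399 under a 13:3 ratio (total parts = 16):
  white: 399 × 13/16 = 324.1875
  colored: 399 × 3/16 = 74.8125
Contribution of colored: (76 − 74.8125)² / 74.8125 = 0.0188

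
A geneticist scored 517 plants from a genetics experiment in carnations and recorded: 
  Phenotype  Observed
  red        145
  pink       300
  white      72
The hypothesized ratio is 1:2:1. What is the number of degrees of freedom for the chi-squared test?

A goodness-of-fit test with 3 phenotype classes has df = 3 − 1 = 2.

2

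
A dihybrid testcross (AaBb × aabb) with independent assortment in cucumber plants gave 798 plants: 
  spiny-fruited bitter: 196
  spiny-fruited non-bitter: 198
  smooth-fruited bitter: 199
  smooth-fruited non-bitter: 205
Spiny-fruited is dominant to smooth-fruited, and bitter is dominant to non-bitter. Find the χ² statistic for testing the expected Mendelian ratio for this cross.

A dihybrid testcross with independent assortment gives a 1:1:1:1 ratio.
Under the 1:1:1:1 hypothesis (Σ ratio = 4, N = 798):
  spiny-fruited bitter: 798 × 1/4 = 199.5
  spiny-fruited non-bitter: 798 × 1/4 = 199.5
  smooth-fruited bitter: 798 × 1/4 = 199.5
  smooth-fruited non-bitter: 798 × 1/4 = 199.5
χ² = Σ (O − E)² / E
  spiny-fruited bitter: (196 − 199.5)² / 199.5 = 0.0614
  spiny-fruited non-bitter: (198 − 199.5)² / 199.5 = 0.0113
  smooth-fruited bitter: (199 − 199.5)² / 199.5 = 0.0013
  smooth-fruited non-bitter: (205 − 199.5)² / 199.5 = 0.1516
χ² = 0.0614 + 0.0113 + 0.0013 + 0.1516 = 0.2256 ≈ 0.226

0.226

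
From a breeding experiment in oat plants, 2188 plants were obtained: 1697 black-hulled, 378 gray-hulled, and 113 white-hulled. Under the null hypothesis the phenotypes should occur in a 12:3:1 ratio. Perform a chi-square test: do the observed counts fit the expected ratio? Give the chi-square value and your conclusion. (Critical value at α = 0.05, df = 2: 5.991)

8.571; not consistent

Expected counts for N = 2188 under a 12:3:1 ratio (total parts = 16):
  black-hulled: 2188 × 12/16 = 1641
  gray-hulled: 2188 × 3/16 = 410.25
  white-hulled: 2188 × 1/16 = 136.75
χ² = Σ (O − E)² / E
  black-hulled: (1697 − 1641)² / 1641 = 1.9110
  gray-hulled: (378 − 410.25)² / 410.25 = 2.5352
  white-hulled: (113 − 136.75)² / 136.75 = 4.1248
χ² = 1.9110 + 2.5352 + 4.1248 = 8.571
Degrees of freedom = 3 − 1 = 2; critical value at α = 0.05 is 5.991.
Since 8.571 > 5.991, we reject the null hypothesis — the data do not fit the 12:3:1 ratio.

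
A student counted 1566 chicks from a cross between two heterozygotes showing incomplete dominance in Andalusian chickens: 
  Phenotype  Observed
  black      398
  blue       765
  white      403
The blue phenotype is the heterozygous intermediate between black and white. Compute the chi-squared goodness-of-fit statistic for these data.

With incomplete dominance, a heterozygote × heterozygote cross gives a 1:2:1 phenotypic ratio.
Expected counts for N = 1566 under a 1:2:1 ratio (total parts = 4):
  black: 1566 × 1/4 = 391.5
  blue: 1566 × 2/4 = 783
  white: 1566 × 1/4 = 391.5
χ² = Σ (O − E)² / E
  black: (398 − 391.5)² / 391.5 = 0.1079
  blue: (765 − 783)² / 783 = 0.4138
  white: (403 − 391.5)² / 391.5 = 0.3378
χ² = 0.1079 + 0.4138 + 0.3378 = 0.8595 ≈ 0.860

0.860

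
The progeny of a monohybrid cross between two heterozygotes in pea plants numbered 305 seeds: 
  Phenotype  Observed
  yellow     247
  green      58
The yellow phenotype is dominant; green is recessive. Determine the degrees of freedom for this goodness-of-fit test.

1

For a monohybrid cross between heterozygotes with complete dominance, the expected phenotypic ratio is 3:1.
A goodness-of-fit test with 2 phenotype classes has df = 2 − 1 = 1.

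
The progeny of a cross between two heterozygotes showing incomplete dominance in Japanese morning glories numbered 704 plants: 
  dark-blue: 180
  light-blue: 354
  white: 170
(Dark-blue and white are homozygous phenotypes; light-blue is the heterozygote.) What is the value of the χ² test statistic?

0.307

With incomplete dominance, a heterozygote × heterozygote cross gives a 1:2:1 phenotypic ratio.
The 1:2:1 ratio has 4 parts, so with N = 704 the expected counts are:
  dark-blue: 704 × 1/4 = 176
  light-blue: 704 × 2/4 = 352
  white: 704 × 1/4 = 176
χ² = Σ (O − E)² / E
  dark-blue: (180 − 176)² / 176 = 0.0909
  light-blue: (354 − 352)² / 352 = 0.0114
  white: (170 − 176)² / 176 = 0.2045
χ² = 0.0909 + 0.0114 + 0.2045 = 0.3068 ≈ 0.307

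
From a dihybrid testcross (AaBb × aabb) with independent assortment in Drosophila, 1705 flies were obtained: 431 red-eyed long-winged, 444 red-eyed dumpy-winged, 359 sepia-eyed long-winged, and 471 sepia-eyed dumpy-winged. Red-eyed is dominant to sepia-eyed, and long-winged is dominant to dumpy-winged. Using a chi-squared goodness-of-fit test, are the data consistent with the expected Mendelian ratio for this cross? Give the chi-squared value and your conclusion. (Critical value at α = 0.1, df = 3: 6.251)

16.100; not consistent

A dihybrid testcross with independent assortment gives a 1:1:1:1 ratio.
Expected counts for N = 1705 under a 1:1:1:1 ratio (total parts = 4):
  red-eyed long-winged: 1705 × 1/4 = 426.25
  red-eyed dumpy-winged: 1705 × 1/4 = 426.25
  sepia-eyed long-winged: 1705 × 1/4 = 426.25
  sepia-eyed dumpy-winged: 1705 × 1/4 = 426.25
χ² = Σ (O − E)² / E
  red-eyed long-winged: (431 − 426.25)² / 426.25 = 0.0529
  red-eyed dumpy-winged: (444 − 426.25)² / 426.25 = 0.7391
  sepia-eyed long-winged: (359 − 426.25)² / 426.25 = 10.6101
  sepia-eyed dumpy-winged: (471 − 426.25)² / 426.25 = 4.6981
χ² = 0.0529 + 0.7391 + 10.6101 + 4.6981 = 16.1002 ≈ 16.100
Degrees of freedom = 4 − 1 = 3; critical value at α = 0.1 is 6.251.
Since 16.100 > 6.251, we reject the null hypothesis — the data do not fit the 1:1:1:1 ratio.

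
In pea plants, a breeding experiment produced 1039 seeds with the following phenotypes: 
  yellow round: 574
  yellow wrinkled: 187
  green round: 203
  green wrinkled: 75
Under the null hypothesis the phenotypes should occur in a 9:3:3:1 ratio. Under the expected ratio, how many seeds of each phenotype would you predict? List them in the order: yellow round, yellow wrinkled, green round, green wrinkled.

Total ratio parts = 16. Expected numbers out of 1039:
  yellow round: 1039 × 9/16 = 584.4375
  yellow wrinkled: 1039 × 3/16 = 194.8125
  green round: 1039 × 3/16 = 194.8125
  green wrinkled: 1039 × 1/16 = 64.9375

584.4375, 194.8125, 194.8125, 64.9375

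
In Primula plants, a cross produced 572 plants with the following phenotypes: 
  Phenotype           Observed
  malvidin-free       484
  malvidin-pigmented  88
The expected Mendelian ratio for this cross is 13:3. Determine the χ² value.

Expected counts for N = 572 under a 13:3 ratio (total parts = 16):
  malvidin-free: 572 × 13/16 = 464.75
  malvidin-pigmented: 572 × 3/16 = 107.25
χ² = Σ (O − E)² / E
  malvidin-free: (484 − 464.75)² / 464.75 = 0.7973
  malvidin-pigmented: (88 − 107.25)² / 107.25 = 3.4551
χ² = 0.7973 + 3.4551 = 4.2524 ≈ 4.252

4.252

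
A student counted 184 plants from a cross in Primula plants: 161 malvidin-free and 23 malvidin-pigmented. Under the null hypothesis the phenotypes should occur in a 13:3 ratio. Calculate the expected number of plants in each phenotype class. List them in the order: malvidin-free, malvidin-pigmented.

149.5, 34.5

Expected counts for N = 184 under a 13:3 ratio (total parts = 16):
  malvidin-free: 184 × 13/16 = 149.5
  malvidin-pigmented: 184 × 3/16 = 34.5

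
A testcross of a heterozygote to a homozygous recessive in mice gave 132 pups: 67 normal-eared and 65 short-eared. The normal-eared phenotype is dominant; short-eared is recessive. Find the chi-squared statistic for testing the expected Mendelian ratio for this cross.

0.030

A testcross of a heterozygote (Aa × aa) gives a 1:1 phenotypic ratio.
Total ratio parts = 2. Expected numbers out of 132:
  normal-eared: 132 × 1/2 = 66
  short-eared: 132 × 1/2 = 66
χ² = Σ (O − E)² / E
  normal-eared: (67 − 66)² / 66 = 0.0152
  short-eared: (65 − 66)² / 66 = 0.0152
χ² = 0.0152 + 0.0152 = 0.0304 ≈ 0.030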